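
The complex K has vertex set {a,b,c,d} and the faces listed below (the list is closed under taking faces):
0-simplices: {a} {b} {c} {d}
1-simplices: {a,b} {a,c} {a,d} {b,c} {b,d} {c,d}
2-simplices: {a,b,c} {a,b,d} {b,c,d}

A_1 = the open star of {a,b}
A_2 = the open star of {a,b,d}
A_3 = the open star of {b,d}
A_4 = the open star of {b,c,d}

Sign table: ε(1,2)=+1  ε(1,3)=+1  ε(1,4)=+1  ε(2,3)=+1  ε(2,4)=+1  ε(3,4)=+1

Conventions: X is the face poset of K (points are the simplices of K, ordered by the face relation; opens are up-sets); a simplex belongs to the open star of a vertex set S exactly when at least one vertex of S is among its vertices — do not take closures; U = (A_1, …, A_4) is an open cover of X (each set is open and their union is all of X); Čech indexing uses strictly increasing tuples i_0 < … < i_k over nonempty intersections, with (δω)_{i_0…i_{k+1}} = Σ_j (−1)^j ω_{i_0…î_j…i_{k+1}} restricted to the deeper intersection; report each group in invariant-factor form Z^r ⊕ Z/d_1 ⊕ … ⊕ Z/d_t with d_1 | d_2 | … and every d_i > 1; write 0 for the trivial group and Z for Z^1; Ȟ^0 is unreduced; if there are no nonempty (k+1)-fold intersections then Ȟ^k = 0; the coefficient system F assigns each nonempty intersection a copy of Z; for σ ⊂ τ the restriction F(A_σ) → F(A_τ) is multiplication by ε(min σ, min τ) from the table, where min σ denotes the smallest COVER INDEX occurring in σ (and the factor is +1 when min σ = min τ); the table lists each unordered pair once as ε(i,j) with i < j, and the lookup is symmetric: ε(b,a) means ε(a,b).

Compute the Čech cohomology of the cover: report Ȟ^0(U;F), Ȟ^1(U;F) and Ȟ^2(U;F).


nonempty intersections:
  A1={{a},{b},{a,b},{a,c},{a,d},{b,c},{b,d},{a,b,c},{a,b,d},{b,c,d}} A2={{a},{b},{d},{a,b},{a,c},{a,d},{b,c},{b,d},{c,d},{a,b,c},{a,b,d},{b,c,d}} A3={{b},{d},{a,b},{a,d},{b,c},{b,d},{c,d},{a,b,c},{a,b,d},{b,c,d}} A4={{b},{c},{d},{a,b},{a,c},{a,d},{b,c},{b,d},{c,d},{a,b,c},{a,b,d},{b,c,d}}
  A12={{a},{b},{a,b},{a,c},{a,d},{b,c},{b,d},{a,b,c},{a,b,d},{b,c,d}} A13={{b},{a,b},{a,d},{b,c},{b,d},{a,b,c},{a,b,d},{b,c,d}} A14={{b},{a,b},{a,c},{a,d},{b,c},{b,d},{a,b,c},{a,b,d},{b,c,d}} A23={{b},{d},{a,b},{a,d},{b,c},{b,d},{c,d},{a,b,c},{a,b,d},{b,c,d}} A24={{b},{d},{a,b},{a,c},{a,d},{b,c},{b,d},{c,d},{a,b,c},{a,b,d},{b,c,d}} A34={{b},{d},{a,b},{a,d},{b,c},{b,d},{c,d},{a,b,c},{a,b,d},{b,c,d}}
  A123={{b},{a,b},{a,d},{b,c},{b,d},{a,b,c},{a,b,d},{b,c,d}} A124={{b},{a,b},{a,c},{a,d},{b,c},{b,d},{a,b,c},{a,b,d},{b,c,d}} A134={{b},{a,b},{a,d},{b,c},{b,d},{a,b,c},{a,b,d},{b,c,d}} A234={{b},{d},{a,b},{a,d},{b,c},{b,d},{c,d},{a,b,c},{a,b,d},{b,c,d}}
  A1234={{b},{a,b},{a,d},{b,c},{b,d},{a,b,c},{a,b,d},{b,c,d}}
C dims 4,6,4,1; δ0: rk 3, SNF 1^3; δ1: rk 3, SNF 1^3; δ2: rk 1, SNF 1^1
Ȟ^0: (4−3)−0=1 ⇒ Z
Ȟ^1: (6−3)−3=0 ⇒ 0
Ȟ^2: (4−1)−3=0 ⇒ 0

Ȟ^0(U;F) ≅ Z, Ȟ^1(U;F) ≅ 0 and Ȟ^2(U;F) ≅ 0


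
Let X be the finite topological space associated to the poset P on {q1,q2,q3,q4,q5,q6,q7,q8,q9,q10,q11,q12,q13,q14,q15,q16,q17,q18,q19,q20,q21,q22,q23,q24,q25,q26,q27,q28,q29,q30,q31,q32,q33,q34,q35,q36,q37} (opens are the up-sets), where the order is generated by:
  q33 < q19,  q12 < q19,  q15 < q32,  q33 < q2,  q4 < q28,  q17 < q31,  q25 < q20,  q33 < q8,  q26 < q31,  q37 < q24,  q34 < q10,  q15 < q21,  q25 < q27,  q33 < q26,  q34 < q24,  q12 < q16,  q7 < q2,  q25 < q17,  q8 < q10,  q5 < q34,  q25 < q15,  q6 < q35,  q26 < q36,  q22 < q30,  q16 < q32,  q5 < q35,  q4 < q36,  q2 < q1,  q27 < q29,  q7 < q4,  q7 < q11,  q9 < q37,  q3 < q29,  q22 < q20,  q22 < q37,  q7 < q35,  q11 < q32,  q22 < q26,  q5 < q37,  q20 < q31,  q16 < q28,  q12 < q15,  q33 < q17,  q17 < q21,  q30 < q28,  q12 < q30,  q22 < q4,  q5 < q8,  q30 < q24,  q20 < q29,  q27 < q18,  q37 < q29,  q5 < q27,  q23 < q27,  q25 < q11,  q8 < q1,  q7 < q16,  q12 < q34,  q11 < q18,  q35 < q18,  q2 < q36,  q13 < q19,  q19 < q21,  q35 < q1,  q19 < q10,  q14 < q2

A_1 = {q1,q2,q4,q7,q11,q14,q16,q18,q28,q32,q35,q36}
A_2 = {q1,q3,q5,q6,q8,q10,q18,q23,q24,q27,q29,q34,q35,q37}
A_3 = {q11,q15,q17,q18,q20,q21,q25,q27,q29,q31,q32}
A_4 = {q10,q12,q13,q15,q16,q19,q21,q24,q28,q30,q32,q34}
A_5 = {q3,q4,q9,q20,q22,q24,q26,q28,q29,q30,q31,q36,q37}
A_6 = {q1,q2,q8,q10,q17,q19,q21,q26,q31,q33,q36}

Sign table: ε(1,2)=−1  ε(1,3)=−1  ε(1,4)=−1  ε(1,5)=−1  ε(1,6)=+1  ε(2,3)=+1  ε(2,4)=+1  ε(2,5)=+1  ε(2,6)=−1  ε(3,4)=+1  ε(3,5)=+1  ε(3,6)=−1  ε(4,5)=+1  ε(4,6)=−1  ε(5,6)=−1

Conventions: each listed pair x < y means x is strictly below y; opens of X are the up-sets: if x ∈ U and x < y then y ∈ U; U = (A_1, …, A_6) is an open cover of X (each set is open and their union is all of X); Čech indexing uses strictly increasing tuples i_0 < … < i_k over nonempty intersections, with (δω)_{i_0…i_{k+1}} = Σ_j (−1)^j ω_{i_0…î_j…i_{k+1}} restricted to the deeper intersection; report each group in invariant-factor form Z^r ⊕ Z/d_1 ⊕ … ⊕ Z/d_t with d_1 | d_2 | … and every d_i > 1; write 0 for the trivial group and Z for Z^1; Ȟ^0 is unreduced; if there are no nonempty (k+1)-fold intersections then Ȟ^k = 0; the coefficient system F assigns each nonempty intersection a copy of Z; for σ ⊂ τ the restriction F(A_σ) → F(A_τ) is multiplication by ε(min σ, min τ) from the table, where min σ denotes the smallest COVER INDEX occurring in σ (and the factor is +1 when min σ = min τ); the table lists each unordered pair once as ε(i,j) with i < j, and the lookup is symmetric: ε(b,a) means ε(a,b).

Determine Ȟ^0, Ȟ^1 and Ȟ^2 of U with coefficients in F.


nonempty intersections:
  A12={q1,q18,q35} A13={q11,q18,q32} A14={q16,q28,q32} A15={q4,q28,q36} A16={q1,q2,q36} A23={q18,q27,q29} A24={q10,q24,q34} A25={q3,q24,q29,q37} A26={q1,q8,q10} A34={q15,q21,q32} A35={q20,q29,q31} A36={q17,q21,q31} A45={q24,q28,q30} A46={q10,q19,q21} A56={q26,q31,q36}
  A123={q18} A126={q1} A134={q32} A145={q28} A156={q36} A235={q29} A245={q24} A246={q10} A346={q21} A356={q31}
C dims 6,15,10; δ0: rk 5, SNF 1^5; δ1: rk 10, SNF 1^9·2
Ȟ^0: (6−5)−0=1 ⇒ Z
Ȟ^1: (15−10)−5=0 ⇒ 0
Ȟ^2: (10−0)−10=0 plus torsion [2] ⇒ Z/2

Ȟ^0(U;F) ≅ Z,  Ȟ^1(U;F) ≅ 0,  Ȟ^2(U;F) ≅ Z/2


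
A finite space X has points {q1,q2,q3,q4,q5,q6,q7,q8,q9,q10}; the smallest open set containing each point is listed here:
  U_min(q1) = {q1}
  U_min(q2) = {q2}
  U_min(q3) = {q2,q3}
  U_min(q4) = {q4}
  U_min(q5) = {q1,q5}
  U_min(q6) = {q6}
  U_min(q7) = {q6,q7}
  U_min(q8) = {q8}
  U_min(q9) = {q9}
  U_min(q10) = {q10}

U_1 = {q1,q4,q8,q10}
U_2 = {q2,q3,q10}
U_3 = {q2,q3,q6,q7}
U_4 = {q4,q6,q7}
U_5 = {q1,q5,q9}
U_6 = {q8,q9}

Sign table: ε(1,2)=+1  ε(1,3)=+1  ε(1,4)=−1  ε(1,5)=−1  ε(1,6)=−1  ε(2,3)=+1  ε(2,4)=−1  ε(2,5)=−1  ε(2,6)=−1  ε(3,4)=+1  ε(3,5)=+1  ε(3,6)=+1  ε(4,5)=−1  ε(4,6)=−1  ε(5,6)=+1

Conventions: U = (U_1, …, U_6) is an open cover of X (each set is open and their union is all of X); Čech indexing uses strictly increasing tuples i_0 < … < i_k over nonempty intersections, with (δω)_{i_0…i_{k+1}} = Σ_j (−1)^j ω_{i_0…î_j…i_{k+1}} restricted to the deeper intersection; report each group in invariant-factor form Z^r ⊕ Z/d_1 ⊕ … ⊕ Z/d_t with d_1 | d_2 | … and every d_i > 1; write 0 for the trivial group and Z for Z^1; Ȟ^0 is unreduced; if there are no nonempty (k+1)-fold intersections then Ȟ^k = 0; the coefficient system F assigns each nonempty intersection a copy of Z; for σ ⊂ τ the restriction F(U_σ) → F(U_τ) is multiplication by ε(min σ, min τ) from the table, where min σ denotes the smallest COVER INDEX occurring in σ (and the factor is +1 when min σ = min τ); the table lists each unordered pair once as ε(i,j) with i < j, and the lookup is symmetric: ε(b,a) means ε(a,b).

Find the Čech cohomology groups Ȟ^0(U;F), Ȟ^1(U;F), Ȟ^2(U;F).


intersection data:
  U12={q10} U14={q4} U15={q1} U16={q8} U23={q2,q3} U34={q6,q7} U56={q9}
C dims 6,7; δ0: rk 6, SNF 1^5·2
Ȟ^0 = (6 − 6) − 0 = 0, so Ȟ^0 ≅ 0
Ȟ^1 = (7 − 0) − 6 = 1 plus torsion [2], so Ȟ^1 ≅ Z ⊕ Z/2
Ȟ^2 = (0 − 0) − 0 = 0, so Ȟ^2 ≅ 0

Ȟ^0(U;F) ≅ 0; Ȟ^1(U;F) ≅ Z ⊕ Z/2; Ȟ^2(U;F) ≅ 0


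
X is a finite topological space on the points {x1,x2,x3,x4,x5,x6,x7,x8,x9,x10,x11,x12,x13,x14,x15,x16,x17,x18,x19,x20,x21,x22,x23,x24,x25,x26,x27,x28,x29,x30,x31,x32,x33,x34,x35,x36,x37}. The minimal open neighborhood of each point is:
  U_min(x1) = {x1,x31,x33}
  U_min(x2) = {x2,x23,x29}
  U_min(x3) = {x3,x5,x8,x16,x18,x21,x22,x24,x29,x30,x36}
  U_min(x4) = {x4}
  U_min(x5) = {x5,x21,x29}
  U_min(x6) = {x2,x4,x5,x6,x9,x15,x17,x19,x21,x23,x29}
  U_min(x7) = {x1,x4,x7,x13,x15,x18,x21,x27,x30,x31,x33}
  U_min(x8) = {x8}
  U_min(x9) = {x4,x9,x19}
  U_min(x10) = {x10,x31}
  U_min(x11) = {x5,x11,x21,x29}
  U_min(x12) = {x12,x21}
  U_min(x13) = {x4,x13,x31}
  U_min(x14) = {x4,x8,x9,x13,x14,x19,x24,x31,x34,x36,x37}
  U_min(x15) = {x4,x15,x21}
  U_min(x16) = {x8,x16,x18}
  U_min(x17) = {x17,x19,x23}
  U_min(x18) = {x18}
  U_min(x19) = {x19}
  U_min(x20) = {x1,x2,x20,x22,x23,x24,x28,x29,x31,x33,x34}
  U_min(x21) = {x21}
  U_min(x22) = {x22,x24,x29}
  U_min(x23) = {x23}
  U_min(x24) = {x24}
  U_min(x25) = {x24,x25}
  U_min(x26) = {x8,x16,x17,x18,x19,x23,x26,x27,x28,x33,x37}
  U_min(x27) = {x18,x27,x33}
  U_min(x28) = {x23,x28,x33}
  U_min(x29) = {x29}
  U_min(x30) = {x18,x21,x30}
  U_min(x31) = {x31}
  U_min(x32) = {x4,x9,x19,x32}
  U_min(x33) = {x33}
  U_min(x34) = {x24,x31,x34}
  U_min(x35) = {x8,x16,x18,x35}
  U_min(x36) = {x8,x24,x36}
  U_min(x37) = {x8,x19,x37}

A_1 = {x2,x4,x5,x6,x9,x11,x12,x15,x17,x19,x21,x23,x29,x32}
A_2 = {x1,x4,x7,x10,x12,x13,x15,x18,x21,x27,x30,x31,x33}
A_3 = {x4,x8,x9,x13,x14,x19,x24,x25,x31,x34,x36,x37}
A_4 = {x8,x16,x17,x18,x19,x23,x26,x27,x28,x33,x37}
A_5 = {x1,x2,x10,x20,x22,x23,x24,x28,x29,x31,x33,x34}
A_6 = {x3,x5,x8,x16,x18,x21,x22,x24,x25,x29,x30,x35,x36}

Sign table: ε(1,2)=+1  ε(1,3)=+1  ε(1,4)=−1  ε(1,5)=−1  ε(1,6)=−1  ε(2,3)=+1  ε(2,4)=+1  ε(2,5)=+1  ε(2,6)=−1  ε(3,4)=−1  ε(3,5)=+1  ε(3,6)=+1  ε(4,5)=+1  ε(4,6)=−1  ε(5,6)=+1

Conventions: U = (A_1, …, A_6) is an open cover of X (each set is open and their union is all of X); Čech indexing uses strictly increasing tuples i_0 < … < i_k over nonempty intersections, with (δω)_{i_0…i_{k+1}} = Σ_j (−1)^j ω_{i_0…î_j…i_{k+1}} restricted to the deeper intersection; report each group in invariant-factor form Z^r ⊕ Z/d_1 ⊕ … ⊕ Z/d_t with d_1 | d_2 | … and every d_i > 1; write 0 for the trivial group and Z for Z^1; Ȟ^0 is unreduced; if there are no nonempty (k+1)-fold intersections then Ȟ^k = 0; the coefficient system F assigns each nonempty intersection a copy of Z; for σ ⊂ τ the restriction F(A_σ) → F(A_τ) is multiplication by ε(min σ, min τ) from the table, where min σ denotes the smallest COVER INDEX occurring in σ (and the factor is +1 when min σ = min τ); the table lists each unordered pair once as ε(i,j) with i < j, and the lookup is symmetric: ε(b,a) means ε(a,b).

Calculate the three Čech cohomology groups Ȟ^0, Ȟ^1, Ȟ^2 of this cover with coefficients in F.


Ȟ^0 = 0, Ȟ^1 = Z/2 and Ȟ^2 = Z

nonempty intersections:
  A12={x4,x12,x15,x21} A13={x4,x9,x19} A14={x17,x19,x23} A15={x2,x23,x29} A16={x5,x21,x29} A23={x4,x13,x31} A24={x18,x27,x33} A25={x1,x10,x31,x33} A26={x18,x21,x30} A34={x8,x19,x37} A35={x24,x31,x34} A36={x8,x24,x25,x36} A45={x23,x28,x33} A46={x8,x16,x18} A56={x22,x24,x29}
  A123={x4} A126={x21} A134={x19} A145={x23} A156={x29} A235={x31} A245={x33} A246={x18} A346={x8} A356={x24}
C dims 6,15,10; δ0: rk 6, SNF 1^5·2; δ1: rk 9, SNF 1^9
Ȟ^0: (6−6)−0=0 ⇒ 0
Ȟ^1: (15−9)−6=0 plus torsion [2] ⇒ Z/2
Ȟ^2: (10−0)−9=1 ⇒ Z


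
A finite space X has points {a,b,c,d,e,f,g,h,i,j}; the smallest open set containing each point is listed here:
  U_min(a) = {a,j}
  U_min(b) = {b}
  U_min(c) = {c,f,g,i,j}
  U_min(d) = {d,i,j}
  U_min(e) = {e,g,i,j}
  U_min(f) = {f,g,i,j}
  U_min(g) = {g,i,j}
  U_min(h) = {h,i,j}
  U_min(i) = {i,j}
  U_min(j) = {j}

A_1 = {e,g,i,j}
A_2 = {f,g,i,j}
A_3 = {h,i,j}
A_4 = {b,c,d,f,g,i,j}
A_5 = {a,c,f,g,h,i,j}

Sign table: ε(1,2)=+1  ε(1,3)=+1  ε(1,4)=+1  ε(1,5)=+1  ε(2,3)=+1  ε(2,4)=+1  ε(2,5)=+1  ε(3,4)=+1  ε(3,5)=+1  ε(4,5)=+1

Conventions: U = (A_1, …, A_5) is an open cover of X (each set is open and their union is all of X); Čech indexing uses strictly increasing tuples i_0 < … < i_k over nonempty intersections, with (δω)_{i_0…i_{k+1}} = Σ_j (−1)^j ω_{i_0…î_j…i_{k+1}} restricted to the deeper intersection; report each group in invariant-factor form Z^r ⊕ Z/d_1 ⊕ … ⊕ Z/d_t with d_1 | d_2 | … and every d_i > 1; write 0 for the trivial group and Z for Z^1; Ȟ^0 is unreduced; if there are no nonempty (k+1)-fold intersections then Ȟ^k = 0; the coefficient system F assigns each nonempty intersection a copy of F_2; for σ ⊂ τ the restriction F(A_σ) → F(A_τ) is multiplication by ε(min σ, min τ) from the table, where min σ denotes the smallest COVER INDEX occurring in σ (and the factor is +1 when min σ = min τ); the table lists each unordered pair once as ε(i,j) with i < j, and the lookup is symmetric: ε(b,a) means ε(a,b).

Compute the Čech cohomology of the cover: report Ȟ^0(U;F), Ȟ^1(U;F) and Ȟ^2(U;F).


Ȟ^0(U;F) ≅ Z/2, Ȟ^1(U;F) ≅ 0 and Ȟ^2(U;F) ≅ 0

nerve of the cover:
  A12={g,i,j} A13={i,j} A14={g,i,j} A15={g,i,j} A23={i,j} A24={f,g,i,j} A25={f,g,i,j} A34={i,j} A35={h,i,j} A45={c,f,g,i,j}
  A123={i,j} A124={g,i,j} A125={g,i,j} A134={i,j} A135={i,j} A145={g,i,j} A234={i,j} A235={i,j} A245={f,g,i,j} A345={i,j}
  A1234={i,j} A1235={i,j} A1245={g,i,j} A1345={i,j} A2345={i,j}
  A12345={i,j}
C dims 5,10,10,5; δ0: rk_F2 4; δ1: rk_F2 6; δ2: rk_F2 4
Ȟ^0 = (5 − 4) − 0 = 1, so Ȟ^0 ≅ Z/2
Ȟ^1 = (10 − 6) − 4 = 0, so Ȟ^1 ≅ 0
Ȟ^2 = (10 − 4) − 6 = 0, so Ȟ^2 ≅ 0


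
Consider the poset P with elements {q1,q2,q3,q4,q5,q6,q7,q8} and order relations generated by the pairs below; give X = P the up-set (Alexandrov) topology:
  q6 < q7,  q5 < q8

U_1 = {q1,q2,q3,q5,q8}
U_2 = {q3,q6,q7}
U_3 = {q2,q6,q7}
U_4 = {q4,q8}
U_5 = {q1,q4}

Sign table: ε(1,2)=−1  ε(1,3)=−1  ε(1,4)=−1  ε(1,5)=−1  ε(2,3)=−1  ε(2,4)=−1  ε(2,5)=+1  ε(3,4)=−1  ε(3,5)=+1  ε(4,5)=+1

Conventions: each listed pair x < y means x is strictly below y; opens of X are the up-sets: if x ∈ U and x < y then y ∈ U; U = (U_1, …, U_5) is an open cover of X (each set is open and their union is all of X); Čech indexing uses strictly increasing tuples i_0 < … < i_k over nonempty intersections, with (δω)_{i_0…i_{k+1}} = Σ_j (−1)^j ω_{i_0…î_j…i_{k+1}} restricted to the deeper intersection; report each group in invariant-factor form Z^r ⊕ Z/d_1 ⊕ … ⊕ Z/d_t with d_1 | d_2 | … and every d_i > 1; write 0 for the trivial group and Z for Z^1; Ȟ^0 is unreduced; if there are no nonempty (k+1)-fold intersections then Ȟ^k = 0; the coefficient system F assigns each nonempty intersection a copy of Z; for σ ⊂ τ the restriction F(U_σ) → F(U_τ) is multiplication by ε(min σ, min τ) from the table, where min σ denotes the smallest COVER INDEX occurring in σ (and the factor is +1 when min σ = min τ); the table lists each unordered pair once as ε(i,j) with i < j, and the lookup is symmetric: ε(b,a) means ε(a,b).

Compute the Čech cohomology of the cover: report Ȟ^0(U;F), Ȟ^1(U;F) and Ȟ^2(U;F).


nerve of the cover:
  U12={q3} U13={q2} U14={q8} U15={q1} U23={q6,q7} U45={q4}
C dims 5,6; δ0: rk 5, SNF 1^4·2
Ȟ^0 = (5 − 5) − 0 = 0, so Ȟ^0 ≅ 0
Ȟ^1 = (6 − 0) − 5 = 1 plus torsion [2], so Ȟ^1 ≅ Z ⊕ Z/2
Ȟ^2 = (0 − 0) − 0 = 0, so Ȟ^2 ≅ 0

Ȟ^0(U;F) ≅ 0; Ȟ^1(U;F) ≅ Z ⊕ Z/2; Ȟ^2(U;F) ≅ 0


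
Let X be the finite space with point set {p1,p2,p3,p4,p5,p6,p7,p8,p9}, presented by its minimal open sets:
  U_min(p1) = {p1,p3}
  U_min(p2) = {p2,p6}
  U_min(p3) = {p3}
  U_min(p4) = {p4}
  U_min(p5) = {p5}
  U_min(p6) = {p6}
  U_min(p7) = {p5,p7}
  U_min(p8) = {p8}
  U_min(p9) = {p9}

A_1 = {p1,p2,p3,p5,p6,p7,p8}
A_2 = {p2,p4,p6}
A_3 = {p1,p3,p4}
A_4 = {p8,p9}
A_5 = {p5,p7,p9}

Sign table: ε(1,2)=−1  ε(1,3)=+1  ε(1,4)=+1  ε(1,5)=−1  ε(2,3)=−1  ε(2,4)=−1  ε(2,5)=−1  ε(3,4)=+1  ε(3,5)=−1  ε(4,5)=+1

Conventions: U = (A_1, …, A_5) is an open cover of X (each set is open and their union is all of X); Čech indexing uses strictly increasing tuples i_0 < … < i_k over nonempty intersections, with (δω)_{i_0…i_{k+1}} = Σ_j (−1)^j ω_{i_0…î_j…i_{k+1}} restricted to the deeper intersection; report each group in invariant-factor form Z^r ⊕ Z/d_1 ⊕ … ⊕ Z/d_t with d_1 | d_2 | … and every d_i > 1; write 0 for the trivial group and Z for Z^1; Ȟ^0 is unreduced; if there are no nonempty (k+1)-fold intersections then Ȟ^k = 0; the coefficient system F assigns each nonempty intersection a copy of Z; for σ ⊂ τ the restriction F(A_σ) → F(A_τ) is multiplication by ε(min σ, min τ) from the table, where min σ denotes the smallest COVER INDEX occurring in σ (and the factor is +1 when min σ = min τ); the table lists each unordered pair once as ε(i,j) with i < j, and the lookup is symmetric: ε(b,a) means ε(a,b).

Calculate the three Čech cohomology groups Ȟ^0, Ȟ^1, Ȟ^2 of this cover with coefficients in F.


nonempty intersections:
  A12={p2,p6} A13={p1,p3} A14={p8} A15={p5,p7} A23={p4} A45={p9}
C dims 5,6; δ0: rk 5, SNF 1^4·2
Ȟ^0: (5−5)−0=0 ⇒ 0
Ȟ^1: (6−0)−5=1 plus torsion [2] ⇒ Z ⊕ Z/2
Ȟ^2: (0−0)−0=0 ⇒ 0

Ȟ^0(U;F) ≅ 0,  Ȟ^1(U;F) ≅ Z ⊕ Z/2,  Ȟ^2(U;F) ≅ 0


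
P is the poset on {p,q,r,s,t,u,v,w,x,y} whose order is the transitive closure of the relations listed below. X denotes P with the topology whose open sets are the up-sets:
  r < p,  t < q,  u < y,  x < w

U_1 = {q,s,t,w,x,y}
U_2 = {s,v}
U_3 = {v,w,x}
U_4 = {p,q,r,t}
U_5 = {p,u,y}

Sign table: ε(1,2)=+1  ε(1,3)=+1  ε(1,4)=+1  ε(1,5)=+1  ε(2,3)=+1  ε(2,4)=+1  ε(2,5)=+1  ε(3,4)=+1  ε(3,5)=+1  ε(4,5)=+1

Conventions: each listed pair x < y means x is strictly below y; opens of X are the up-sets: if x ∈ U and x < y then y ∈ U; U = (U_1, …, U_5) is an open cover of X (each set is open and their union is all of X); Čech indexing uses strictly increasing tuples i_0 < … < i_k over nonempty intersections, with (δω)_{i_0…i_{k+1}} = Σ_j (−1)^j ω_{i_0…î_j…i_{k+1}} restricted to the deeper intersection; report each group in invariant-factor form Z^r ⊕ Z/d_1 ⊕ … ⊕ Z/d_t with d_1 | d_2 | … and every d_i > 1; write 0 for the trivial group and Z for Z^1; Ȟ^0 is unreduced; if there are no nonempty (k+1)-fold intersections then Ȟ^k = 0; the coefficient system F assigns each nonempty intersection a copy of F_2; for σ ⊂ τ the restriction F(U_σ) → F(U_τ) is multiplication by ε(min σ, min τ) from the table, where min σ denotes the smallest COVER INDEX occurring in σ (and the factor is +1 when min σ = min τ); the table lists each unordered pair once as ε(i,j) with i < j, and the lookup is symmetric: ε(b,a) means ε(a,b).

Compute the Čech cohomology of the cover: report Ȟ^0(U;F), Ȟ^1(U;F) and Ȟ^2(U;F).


nerve simplices:
  U12={s} U13={w,x} U14={q,t} U15={y} U23={v} U45={p}
C dims 5,6; δ0: rk_F2 4
degree 0: 5−4−0 = 1 → Ȟ^0 ≅ Z/2
degree 1: 6−0−4 = 2 → Ȟ^1 ≅ Z/2 ⊕ Z/2
degree 2: 0−0−0 = 0 → Ȟ^2 ≅ 0

Ȟ^0 = Z/2, Ȟ^1 = Z/2 ⊕ Z/2, Ȟ^2 = 0


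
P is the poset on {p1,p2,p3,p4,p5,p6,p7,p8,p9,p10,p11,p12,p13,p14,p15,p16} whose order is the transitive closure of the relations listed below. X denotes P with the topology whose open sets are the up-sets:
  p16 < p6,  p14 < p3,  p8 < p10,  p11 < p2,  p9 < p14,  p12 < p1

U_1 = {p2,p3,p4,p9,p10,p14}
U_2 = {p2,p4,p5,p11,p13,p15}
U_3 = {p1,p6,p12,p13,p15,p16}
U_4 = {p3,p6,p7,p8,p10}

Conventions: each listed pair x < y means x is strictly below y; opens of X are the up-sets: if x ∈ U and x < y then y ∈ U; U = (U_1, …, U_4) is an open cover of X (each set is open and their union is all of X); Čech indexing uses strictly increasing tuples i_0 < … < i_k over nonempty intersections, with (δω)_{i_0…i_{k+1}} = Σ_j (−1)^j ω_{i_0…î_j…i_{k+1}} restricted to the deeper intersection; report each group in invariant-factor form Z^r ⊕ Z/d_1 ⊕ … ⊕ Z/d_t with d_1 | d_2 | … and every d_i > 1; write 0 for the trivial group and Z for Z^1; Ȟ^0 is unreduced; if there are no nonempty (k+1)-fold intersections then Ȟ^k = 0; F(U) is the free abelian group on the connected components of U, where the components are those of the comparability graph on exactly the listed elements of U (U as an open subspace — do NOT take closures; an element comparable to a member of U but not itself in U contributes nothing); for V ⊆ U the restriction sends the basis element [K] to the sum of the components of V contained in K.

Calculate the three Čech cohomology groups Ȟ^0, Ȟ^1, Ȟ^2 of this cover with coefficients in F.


nerve simplices:
  U12={p2,p4} U14={p3,p10} U23={p13,p15} U34={p6}
components per intersection:
  U1: {p2} {p3,p9,p14} {p4} {p10}
  U2: {p2,p11} {p4} {p5} {p13} {p15}
  U3: {p1,p12} {p6,p16} {p13} {p15}
  U4: {p3} {p6} {p7} {p8,p10}
  U12: {p2} {p4}
  U14: {p3} {p10}
  U23: {p13} {p15}
  U34: {p6}
C dims 17,7; δ0: rk 7, SNF 1^7
degree 0: 17−7−0 = 10 → Ȟ^0 ≅ Z^10
degree 1: 7−0−7 = 0 → Ȟ^1 ≅ 0
degree 2: 0−0−0 = 0 → Ȟ^2 ≅ 0

Ȟ^0(U;F) ≅ Z^10, Ȟ^1(U;F) ≅ 0, Ȟ^2(U;F) ≅ 0


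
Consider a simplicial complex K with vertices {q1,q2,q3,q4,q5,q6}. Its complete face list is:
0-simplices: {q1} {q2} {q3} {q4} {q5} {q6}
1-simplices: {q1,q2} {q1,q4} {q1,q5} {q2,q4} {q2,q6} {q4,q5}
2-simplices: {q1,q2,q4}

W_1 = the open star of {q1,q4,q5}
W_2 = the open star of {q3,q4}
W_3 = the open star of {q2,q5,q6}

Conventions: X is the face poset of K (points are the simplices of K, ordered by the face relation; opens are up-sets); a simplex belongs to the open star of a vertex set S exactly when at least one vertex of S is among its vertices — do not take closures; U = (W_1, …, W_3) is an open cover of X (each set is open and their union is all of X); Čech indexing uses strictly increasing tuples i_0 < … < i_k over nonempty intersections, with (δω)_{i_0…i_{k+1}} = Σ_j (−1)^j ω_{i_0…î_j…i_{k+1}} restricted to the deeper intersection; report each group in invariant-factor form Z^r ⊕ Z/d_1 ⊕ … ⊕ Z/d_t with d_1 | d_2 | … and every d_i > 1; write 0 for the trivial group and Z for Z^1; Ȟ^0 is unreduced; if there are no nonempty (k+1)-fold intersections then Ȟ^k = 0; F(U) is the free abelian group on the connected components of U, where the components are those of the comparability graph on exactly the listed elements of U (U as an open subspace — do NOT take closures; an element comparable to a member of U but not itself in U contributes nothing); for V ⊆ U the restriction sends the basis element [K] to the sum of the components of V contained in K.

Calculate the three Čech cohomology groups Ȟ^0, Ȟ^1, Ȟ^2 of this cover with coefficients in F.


nonempty intersections:
  W1={{q1},{q4},{q5},{q1,q2},{q1,q4},{q1,q5},{q2,q4},{q4,q5},{q1,q2,q4}} W2={{q3},{q4},{q1,q4},{q2,q4},{q4,q5},{q1,q2,q4}} W3={{q2},{q5},{q6},{q1,q2},{q1,q5},{q2,q4},{q2,q6},{q4,q5},{q1,q2,q4}}
  W12={{q4},{q1,q4},{q2,q4},{q4,q5},{q1,q2,q4}} W13={{q5},{q1,q2},{q1,q5},{q2,q4},{q4,q5},{q1,q2,q4}} W23={{q2,q4},{q4,q5},{q1,q2,q4}}
  W123={{q2,q4},{q4,q5},{q1,q2,q4}}
components per intersection:
  W1: {{q1},{q4},{q5},{q1,q2},{q1,q4},{q1,q5},{q2,q4},{q4,q5},{q1,q2,q4}}
  W2: {{q3}} {{q4},{q1,q4},{q2,q4},{q4,q5},{q1,q2,q4}}
  W3: {{q2},{q6},{q1,q2},{q2,q4},{q2,q6},{q1,q2,q4}} {{q5},{q1,q5},{q4,q5}}
  W12: {{q4},{q1,q4},{q2,q4},{q4,q5},{q1,q2,q4}}
  W13: {{q5},{q1,q5},{q4,q5}} {{q1,q2},{q2,q4},{q1,q2,q4}}
  W23: {{q2,q4},{q1,q2,q4}} {{q4,q5}}
  W123: {{q2,q4},{q1,q2,q4}} {{q4,q5}}
C dims 5,5,2; δ0: rk 3, SNF 1^3; δ1: rk 2, SNF 1^2
Ȟ^0: (5−3)−0=2 ⇒ Z^2
Ȟ^1: (5−2)−3=0 ⇒ 0
Ȟ^2: (2−0)−2=0 ⇒ 0

Ȟ^0 ≅ Z^2; Ȟ^1 ≅ 0; Ȟ^2 ≅ 0


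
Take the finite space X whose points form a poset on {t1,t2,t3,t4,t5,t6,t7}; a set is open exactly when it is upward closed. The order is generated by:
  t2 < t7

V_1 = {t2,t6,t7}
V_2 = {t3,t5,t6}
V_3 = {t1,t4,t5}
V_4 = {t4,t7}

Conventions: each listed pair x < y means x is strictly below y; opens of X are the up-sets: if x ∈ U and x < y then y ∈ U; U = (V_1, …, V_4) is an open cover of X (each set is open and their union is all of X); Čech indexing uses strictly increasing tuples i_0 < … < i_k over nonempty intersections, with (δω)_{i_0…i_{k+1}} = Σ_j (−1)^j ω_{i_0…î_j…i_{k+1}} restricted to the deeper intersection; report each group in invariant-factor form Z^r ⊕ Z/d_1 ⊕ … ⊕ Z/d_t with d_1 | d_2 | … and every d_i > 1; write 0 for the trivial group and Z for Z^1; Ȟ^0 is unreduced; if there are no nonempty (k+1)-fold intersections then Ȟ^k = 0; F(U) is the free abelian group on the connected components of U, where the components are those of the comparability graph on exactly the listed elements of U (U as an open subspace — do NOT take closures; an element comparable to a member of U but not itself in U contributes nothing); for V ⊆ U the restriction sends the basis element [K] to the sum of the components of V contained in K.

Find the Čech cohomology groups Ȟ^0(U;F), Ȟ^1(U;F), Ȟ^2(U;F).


intersection data:
  V12={t6} V14={t7} V23={t5} V34={t4}
components per intersection:
  V1: {t2,t7} {t6}
  V2: {t3} {t5} {t6}
  V3: {t1} {t4} {t5}
  V4: {t4} {t7}
  V12: {t6}
  V14: {t7}
  V23: {t5}
  V34: {t4}
C dims 10,4; δ0: rk 4, SNF 1^4
Ȟ^0 = (10 − 4) − 0 = 6, so Ȟ^0 ≅ Z^6
Ȟ^1 = (4 − 0) − 4 = 0, so Ȟ^1 ≅ 0
Ȟ^2 = (0 − 0) − 0 = 0, so Ȟ^2 ≅ 0

Ȟ^0 ≅ Z^6, Ȟ^1 ≅ 0, Ȟ^2 ≅ 0


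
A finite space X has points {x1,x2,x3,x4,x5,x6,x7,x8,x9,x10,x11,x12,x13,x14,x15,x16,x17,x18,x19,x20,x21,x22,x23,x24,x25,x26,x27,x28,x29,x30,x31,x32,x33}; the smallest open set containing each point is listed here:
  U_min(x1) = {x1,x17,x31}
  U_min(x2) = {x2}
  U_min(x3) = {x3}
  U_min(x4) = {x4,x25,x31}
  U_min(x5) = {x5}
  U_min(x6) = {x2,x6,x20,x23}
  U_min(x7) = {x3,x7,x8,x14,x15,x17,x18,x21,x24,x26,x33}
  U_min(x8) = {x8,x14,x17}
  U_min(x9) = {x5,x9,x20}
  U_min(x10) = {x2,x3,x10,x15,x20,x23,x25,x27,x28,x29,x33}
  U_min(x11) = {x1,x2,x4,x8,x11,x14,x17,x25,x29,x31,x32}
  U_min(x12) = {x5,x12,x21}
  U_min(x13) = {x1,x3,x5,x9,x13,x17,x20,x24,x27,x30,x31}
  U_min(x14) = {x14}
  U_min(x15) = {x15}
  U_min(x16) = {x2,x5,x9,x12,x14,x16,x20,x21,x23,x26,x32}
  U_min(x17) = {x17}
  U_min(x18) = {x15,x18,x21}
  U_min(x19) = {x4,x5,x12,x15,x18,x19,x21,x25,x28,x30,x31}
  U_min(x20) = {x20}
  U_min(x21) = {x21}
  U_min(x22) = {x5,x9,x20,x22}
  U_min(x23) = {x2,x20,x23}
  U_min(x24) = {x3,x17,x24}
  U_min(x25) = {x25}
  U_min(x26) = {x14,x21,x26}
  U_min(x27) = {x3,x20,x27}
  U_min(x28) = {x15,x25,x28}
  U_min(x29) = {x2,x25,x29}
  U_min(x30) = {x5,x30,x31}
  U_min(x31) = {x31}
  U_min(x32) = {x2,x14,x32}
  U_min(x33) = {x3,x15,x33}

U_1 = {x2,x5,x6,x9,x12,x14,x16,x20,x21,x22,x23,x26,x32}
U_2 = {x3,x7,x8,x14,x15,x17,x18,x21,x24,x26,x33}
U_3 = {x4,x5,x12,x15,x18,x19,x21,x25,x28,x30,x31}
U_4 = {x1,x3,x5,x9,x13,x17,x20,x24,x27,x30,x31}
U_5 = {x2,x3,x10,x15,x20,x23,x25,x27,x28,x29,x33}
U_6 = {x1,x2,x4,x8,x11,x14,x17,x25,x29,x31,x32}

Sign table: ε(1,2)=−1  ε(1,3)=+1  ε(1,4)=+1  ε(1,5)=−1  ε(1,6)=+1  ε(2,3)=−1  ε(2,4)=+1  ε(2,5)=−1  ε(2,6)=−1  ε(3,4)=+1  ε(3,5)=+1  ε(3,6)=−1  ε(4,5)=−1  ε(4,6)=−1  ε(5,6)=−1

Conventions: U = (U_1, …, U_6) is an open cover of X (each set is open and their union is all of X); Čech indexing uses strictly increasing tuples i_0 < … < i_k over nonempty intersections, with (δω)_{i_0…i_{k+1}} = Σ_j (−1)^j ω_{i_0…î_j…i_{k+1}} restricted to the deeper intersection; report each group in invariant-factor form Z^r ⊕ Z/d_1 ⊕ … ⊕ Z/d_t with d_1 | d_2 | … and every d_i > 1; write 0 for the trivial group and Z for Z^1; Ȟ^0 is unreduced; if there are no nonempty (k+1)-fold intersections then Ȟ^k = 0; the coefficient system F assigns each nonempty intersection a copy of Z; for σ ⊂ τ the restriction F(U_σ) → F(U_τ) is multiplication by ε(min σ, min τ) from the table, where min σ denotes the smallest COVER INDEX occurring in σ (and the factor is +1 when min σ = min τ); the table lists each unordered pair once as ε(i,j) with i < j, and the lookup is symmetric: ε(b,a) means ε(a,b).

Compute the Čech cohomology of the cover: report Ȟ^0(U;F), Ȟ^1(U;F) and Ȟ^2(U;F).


nonempty overlaps:
  U12={x14,x21,x26} U13={x5,x12,x21} U14={x5,x9,x20} U15={x2,x20,x23} U16={x2,x14,x32} U23={x15,x18,x21} U24={x3,x17,x24} U25={x3,x15,x33} U26={x8,x14,x17} U34={x5,x30,x31} U35={x15,x25,x28} U36={x4,x25,x31} U45={x3,x20,x27} U46={x1,x17,x31} U56={x2,x25,x29}
  U123={x21} U126={x14} U134={x5} U145={x20} U156={x2} U235={x15} U245={x3} U246={x17} U346={x31} U356={x25}
C dims 6,15,10; δ0: rk 6, SNF 1^5·2; δ1: rk 9, SNF 1^9
degree 0: 6−6−0 = 0 → Ȟ^0 ≅ 0
degree 1: 15−9−6 = 0 plus torsion [2] → Ȟ^1 ≅ Z/2
degree 2: 10−0−9 = 1 → Ȟ^2 ≅ Z

Ȟ^0 = 0,  Ȟ^1 = Z/2,  Ȟ^2 = Z


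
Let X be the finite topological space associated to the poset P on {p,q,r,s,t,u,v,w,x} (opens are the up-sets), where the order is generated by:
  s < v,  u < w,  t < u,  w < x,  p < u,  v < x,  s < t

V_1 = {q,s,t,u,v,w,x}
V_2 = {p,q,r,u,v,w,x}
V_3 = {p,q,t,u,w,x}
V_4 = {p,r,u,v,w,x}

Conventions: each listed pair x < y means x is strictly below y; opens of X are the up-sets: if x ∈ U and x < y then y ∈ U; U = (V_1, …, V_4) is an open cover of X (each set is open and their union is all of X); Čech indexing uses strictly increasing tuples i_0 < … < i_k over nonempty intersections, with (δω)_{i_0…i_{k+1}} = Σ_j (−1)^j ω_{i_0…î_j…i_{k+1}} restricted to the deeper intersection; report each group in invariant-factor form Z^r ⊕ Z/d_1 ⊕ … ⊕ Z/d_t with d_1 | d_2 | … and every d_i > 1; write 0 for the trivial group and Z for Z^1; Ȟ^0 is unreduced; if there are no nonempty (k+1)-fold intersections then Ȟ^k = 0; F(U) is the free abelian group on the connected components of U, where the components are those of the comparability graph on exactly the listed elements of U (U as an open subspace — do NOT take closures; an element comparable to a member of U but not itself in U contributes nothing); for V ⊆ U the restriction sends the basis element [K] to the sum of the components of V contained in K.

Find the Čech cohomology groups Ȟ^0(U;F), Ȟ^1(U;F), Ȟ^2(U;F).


cover nerve:
  V12={q,u,v,w,x} V13={q,t,u,w,x} V14={u,v,w,x} V23={p,q,u,w,x} V24={p,r,u,v,w,x} V34={p,u,w,x}
  V123={q,u,w,x} V124={u,v,w,x} V134={u,w,x} V234={p,u,w,x}
  V1234={u,w,x}
components per intersection:
  V1: {q} {s,t,u,v,w,x}
  V2: {p,u,v,w,x} {q} {r}
  V3: {p,t,u,w,x} {q}
  V4: {p,u,v,w,x} {r}
  V12: {q} {u,v,w,x}
  V13: {q} {t,u,w,x}
  V14: {u,v,w,x}
  V23: {p,u,w,x} {q}
  V24: {p,u,v,w,x} {r}
  V34: {p,u,w,x}
  V123: {q} {u,w,x}
  V124: {u,v,w,x}
  V134: {u,w,x}
  V234: {p,u,w,x}
  V1234: {u,w,x}
C dims 9,10,5,1; δ0: rk 6, SNF 1^6; δ1: rk 4, SNF 1^4; δ2: rk 1, SNF 1^1
Ȟ^0: (9−6)−0=3 ⇒ Z^3
Ȟ^1: (10−4)−6=0 ⇒ 0
Ȟ^2: (5−1)−4=0 ⇒ 0

Ȟ^0 ≅ Z^3,  Ȟ^1 ≅ 0,  Ȟ^2 ≅ 0


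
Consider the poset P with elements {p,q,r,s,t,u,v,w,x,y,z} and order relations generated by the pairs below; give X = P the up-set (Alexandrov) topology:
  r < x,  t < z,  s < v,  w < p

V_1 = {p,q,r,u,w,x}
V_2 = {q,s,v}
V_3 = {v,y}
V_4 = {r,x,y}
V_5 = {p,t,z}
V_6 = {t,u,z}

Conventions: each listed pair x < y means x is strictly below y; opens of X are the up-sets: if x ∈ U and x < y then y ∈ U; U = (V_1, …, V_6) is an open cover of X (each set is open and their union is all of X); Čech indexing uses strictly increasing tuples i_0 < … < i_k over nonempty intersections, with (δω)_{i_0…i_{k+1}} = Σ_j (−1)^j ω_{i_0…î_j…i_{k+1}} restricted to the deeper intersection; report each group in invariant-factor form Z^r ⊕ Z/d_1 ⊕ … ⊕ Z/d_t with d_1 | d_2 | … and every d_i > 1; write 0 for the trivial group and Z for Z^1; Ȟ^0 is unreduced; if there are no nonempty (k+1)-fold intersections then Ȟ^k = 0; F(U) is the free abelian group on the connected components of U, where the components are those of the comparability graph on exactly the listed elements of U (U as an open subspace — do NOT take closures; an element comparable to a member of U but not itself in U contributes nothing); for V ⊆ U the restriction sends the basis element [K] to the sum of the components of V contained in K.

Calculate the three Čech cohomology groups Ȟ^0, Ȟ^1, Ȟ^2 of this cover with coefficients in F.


Ȟ^0(U;F) ≅ Z^7; Ȟ^1(U;F) ≅ 0; Ȟ^2(U;F) ≅ 0

intersection data:
  V12={q} V14={r,x} V15={p} V16={u} V23={v} V34={y} V56={t,z}
components per intersection:
  V1: {p,w} {q} {r,x} {u}
  V2: {q} {s,v}
  V3: {v} {y}
  V4: {r,x} {y}
  V5: {p} {t,z}
  V6: {t,z} {u}
  V12: {q}
  V14: {r,x}
  V15: {p}
  V16: {u}
  V23: {v}
  V34: {y}
  V56: {t,z}
C dims 14,7; δ0: rk 7, SNF 1^7
Ȟ^0 = (14 − 7) − 0 = 7, so Ȟ^0 ≅ Z^7
Ȟ^1 = (7 − 0) − 7 = 0, so Ȟ^1 ≅ 0
Ȟ^2 = (0 − 0) − 0 = 0, so Ȟ^2 ≅ 0


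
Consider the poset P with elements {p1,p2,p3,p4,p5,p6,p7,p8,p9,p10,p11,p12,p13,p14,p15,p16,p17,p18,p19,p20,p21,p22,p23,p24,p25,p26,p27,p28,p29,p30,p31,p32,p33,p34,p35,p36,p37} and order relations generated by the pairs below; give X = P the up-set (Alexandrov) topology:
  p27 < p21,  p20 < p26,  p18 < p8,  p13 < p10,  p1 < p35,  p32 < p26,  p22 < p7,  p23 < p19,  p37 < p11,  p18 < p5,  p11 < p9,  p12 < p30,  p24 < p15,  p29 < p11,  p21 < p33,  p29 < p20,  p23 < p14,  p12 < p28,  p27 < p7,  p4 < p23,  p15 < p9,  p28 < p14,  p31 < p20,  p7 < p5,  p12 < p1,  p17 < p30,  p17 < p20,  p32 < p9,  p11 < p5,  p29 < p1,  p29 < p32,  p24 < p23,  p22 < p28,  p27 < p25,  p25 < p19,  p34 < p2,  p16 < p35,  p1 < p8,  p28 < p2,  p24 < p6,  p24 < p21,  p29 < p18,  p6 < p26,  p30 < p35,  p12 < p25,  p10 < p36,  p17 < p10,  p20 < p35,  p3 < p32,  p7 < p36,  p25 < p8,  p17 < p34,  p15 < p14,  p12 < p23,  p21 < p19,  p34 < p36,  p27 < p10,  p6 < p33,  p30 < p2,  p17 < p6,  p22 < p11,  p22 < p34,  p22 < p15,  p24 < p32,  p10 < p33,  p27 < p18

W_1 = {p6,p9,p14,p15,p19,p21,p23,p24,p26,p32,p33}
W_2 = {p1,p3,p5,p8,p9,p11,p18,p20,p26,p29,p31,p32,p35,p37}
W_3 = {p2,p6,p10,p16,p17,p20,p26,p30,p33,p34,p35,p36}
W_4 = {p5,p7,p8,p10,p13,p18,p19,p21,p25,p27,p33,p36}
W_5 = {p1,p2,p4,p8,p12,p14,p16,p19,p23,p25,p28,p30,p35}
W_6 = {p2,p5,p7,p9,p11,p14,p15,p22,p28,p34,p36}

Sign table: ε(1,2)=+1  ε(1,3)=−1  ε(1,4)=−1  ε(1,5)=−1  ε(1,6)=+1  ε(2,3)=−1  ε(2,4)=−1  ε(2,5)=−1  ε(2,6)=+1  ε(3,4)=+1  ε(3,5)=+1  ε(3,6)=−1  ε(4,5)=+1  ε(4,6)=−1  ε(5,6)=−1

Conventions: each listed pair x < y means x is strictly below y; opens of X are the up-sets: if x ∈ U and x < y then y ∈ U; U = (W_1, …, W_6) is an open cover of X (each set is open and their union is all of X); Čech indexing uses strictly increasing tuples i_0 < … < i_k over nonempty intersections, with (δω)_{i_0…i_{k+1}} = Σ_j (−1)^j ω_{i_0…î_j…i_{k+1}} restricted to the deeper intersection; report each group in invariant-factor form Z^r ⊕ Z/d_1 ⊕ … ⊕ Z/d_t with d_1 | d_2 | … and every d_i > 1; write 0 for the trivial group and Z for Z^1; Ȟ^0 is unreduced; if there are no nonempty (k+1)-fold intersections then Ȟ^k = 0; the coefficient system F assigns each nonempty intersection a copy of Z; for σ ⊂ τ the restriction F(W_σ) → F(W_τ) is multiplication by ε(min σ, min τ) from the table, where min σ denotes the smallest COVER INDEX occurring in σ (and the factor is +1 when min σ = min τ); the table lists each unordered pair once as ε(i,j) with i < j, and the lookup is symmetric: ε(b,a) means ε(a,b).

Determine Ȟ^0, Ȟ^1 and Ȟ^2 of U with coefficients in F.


intersection data:
  W12={p9,p26,p32} W13={p6,p26,p33} W14={p19,p21,p33} W15={p14,p19,p23} W16={p9,p14,p15} W23={p20,p26,p35} W24={p5,p8,p18} W25={p1,p8,p35} W26={p5,p9,p11} W34={p10,p33,p36} W35={p2,p16,p30,p35} W36={p2,p34,p36} W45={p8,p19,p25} W46={p5,p7,p36} W56={p2,p14,p28}
  W123={p26} W126={p9} W134={p33} W145={p19} W156={p14} W235={p35} W245={p8} W246={p5} W346={p36} W356={p2}
C dims 6,15,10; δ0: rk 5, SNF 1^5; δ1: rk 10, SNF 1^9·2
Ȟ^0 = (6 − 5) − 0 = 1, so Ȟ^0 ≅ Z
Ȟ^1 = (15 − 10) − 5 = 0, so Ȟ^1 ≅ 0
Ȟ^2 = (10 − 0) − 10 = 0 plus torsion [2], so Ȟ^2 ≅ Z/2

Ȟ^0 = Z; Ȟ^1 = 0; Ȟ^2 = Z/2


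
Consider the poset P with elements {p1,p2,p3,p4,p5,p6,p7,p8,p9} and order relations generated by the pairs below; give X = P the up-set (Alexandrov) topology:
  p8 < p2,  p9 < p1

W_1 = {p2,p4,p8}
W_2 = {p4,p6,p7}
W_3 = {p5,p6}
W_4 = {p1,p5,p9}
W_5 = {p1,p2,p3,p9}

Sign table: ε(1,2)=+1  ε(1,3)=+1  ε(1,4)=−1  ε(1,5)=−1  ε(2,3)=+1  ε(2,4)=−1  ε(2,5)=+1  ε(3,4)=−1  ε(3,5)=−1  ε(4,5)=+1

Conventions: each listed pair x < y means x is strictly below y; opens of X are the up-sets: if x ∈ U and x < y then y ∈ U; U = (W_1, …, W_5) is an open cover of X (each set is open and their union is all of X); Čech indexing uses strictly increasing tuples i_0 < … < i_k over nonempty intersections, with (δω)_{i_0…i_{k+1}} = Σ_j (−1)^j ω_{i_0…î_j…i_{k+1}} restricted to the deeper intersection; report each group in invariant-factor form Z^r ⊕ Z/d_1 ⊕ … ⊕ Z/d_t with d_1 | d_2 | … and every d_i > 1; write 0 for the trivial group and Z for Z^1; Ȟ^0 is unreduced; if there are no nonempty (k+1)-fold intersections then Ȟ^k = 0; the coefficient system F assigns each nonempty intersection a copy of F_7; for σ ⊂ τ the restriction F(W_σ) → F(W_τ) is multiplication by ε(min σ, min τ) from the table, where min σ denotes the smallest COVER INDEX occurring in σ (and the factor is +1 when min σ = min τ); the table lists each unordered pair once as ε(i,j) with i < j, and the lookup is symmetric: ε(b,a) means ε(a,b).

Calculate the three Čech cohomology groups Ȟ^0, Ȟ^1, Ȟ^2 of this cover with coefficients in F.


Ȟ^0 = Z/7,  Ȟ^1 = Z/7,  Ȟ^2 = 0

intersection data:
  W12={p4} W15={p2} W23={p6} W34={p5} W45={p1,p9}
C dims 5,5; δ0: rk_F7 4
Ȟ^0 = (5 − 4) − 0 = 1, so Ȟ^0 ≅ Z/7
Ȟ^1 = (5 − 0) − 4 = 1, so Ȟ^1 ≅ Z/7
Ȟ^2 = (0 − 0) − 0 = 0, so Ȟ^2 ≅ 0


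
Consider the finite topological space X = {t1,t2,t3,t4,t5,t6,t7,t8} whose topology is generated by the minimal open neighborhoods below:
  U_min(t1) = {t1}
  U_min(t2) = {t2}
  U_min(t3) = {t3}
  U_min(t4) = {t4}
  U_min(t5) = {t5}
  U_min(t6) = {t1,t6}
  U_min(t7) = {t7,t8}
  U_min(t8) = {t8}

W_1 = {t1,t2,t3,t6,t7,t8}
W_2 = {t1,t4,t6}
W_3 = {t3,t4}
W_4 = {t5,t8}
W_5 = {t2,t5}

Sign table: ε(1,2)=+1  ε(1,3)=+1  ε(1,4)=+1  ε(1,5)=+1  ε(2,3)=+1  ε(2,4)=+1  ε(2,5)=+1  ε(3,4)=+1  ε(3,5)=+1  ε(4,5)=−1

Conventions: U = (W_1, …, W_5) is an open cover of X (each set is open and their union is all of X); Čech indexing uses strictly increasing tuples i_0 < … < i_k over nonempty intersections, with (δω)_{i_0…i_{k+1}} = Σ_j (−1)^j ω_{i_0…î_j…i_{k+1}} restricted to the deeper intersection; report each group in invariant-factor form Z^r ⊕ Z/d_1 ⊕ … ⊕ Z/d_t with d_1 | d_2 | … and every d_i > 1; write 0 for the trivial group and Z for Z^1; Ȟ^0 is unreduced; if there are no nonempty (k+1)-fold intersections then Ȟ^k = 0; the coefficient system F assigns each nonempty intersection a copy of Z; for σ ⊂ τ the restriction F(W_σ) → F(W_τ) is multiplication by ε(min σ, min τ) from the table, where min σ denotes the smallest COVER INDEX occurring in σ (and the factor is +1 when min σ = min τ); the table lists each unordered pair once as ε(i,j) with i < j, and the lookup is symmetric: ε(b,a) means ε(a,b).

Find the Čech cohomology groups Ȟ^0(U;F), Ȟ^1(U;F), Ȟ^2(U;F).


Ȟ^0 ≅ 0, Ȟ^1 ≅ Z ⊕ Z/2 and Ȟ^2 ≅ 0

nerve of the cover:
  W12={t1,t6} W13={t3} W14={t8} W15={t2} W23={t4} W45={t5}
C dims 5,6; δ0: rk 5, SNF 1^4·2
Ȟ^0 = (5 − 5) − 0 = 0, so Ȟ^0 ≅ 0
Ȟ^1 = (6 − 0) − 5 = 1 plus torsion [2], so Ȟ^1 ≅ Z ⊕ Z/2
Ȟ^2 = (0 − 0) − 0 = 0, so Ȟ^2 ≅ 0


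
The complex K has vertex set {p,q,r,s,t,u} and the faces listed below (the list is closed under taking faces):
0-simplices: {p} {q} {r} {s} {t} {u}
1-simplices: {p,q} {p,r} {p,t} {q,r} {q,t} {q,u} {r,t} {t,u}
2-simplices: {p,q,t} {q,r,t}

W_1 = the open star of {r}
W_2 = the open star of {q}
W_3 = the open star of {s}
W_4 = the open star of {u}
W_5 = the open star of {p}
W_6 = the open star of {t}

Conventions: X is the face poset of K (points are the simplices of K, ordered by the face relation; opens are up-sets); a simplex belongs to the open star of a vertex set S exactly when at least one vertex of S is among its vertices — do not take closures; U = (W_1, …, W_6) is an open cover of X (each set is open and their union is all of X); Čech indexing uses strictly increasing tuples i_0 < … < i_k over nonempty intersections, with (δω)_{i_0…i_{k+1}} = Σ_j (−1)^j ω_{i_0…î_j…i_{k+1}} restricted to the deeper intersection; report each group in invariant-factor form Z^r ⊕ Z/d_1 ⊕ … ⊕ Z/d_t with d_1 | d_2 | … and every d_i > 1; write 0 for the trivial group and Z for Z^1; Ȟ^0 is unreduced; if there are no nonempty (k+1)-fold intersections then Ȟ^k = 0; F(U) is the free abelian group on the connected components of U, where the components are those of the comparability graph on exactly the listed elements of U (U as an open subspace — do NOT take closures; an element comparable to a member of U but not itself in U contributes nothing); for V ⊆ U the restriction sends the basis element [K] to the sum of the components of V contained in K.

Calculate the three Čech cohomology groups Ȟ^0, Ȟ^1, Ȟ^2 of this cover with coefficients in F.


intersection data:
  W1={{r},{p,r},{q,r},{r,t},{q,r,t}} W2={{q},{p,q},{q,r},{q,t},{q,u},{p,q,t},{q,r,t}} W3={{s}} W4={{u},{q,u},{t,u}} W5={{p},{p,q},{p,r},{p,t},{p,q,t}} W6={{t},{p,t},{q,t},{r,t},{t,u},{p,q,t},{q,r,t}}
  W12={{q,r},{q,r,t}} W15={{p,r}} W16={{r,t},{q,r,t}} W24={{q,u}} W25={{p,q},{p,q,t}} W26={{q,t},{p,q,t},{q,r,t}} W46={{t,u}} W56={{p,t},{p,q,t}}
  W126={{q,r,t}} W256={{p,q,t}}
components per intersection:
  W1: {{r},{p,r},{q,r},{r,t},{q,r,t}}
  W2: {{q},{p,q},{q,r},{q,t},{q,u},{p,q,t},{q,r,t}}
  W3: {{s}}
  W4: {{u},{q,u},{t,u}}
  W5: {{p},{p,q},{p,r},{p,t},{p,q,t}}
  W6: {{t},{p,t},{q,t},{r,t},{t,u},{p,q,t},{q,r,t}}
  W12: {{q,r},{q,r,t}}
  W15: {{p,r}}
  W16: {{r,t},{q,r,t}}
  W24: {{q,u}}
  W25: {{p,q},{p,q,t}}
  W26: {{q,t},{p,q,t},{q,r,t}}
  W46: {{t,u}}
  W56: {{p,t},{p,q,t}}
  W126: {{q,r,t}}
  W256: {{p,q,t}}
C dims 6,8,2; δ0: rk 4, SNF 1^4; δ1: rk 2, SNF 1^2
Ȟ^0 = (6 − 4) − 0 = 2, so Ȟ^0 ≅ Z^2
Ȟ^1 = (8 − 2) − 4 = 2, so Ȟ^1 ≅ Z^2
Ȟ^2 = (2 − 0) − 2 = 0, so Ȟ^2 ≅ 0

Ȟ^0(U;F) ≅ Z^2, Ȟ^1(U;F) ≅ Z^2 and Ȟ^2(U;F) ≅ 0
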